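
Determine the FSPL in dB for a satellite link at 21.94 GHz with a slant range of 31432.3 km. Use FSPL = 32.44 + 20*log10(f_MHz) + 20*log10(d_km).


f = 21.94 GHz = 21940.0000 MHz
d = 31432.3 km
FSPL = 32.44 + 20*log10(21940.0000) + 20*log10(31432.3)
FSPL = 32.44 + 86.8247 + 89.9475
FSPL = 209.2123 dB

209.2123 dB


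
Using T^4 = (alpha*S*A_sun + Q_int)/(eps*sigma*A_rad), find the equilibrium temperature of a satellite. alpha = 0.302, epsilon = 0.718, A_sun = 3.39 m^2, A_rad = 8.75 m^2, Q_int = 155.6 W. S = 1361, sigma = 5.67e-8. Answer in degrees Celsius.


Numerator = alpha*S*A_sun + Q_int = 0.302*1361*3.39 + 155.6 = 1548.9646 W
Denominator = eps*sigma*A_rad = 0.718*5.67e-8*8.75 = 3.5621775e-07 W/K^4
T^4 = 4.3483644e+09 K^4
T = 256.7920 K = -16.3580 C

-16.3580 degrees Celsius


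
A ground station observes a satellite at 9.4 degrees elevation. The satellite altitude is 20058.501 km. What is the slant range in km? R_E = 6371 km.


h = 20058.501 km, el = 9.4 deg
d = -R_E*sin(el) + sqrt((R_E*sin(el))^2 + 2*R_E*h + h^2)
d = -6371.0000*sin(0.1640609) + sqrt((6371.0000*0.163326)^2 + 2*6371.0000*20058.501 + 20058.501^2)
d = 24630.6720 km

24630.6720 km


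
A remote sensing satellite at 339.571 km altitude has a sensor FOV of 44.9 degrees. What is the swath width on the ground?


FOV = 44.9 deg = 0.7836528 rad
swath = 2 * alt * tan(FOV/2) = 2 * 339.571 * tan(0.3918264)
swath = 2 * 339.571 * 0.4131915
swath = 280.6157 km

280.6157 km


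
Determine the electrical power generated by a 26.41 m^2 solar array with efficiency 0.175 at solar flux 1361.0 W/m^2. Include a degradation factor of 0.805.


P = area * eta * S * degradation
P = 26.41 * 0.175 * 1361.0 * 0.805
P = 5063.6124 W

5063.6124 W


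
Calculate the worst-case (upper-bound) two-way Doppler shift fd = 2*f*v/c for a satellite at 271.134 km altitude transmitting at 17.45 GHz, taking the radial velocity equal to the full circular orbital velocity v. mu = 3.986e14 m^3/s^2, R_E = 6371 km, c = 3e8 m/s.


r = 6.642134e+06 m
v = sqrt(mu/r) = 7746.6660 m/s (worst-case radial velocity)
f = 17.45 GHz = 1.745e+10 Hz
fd = 2*f*v/c = 2*1.745e+10*7746.6660/3.0e+08
fd = 901195.4761 Hz

901195.4761 Hz


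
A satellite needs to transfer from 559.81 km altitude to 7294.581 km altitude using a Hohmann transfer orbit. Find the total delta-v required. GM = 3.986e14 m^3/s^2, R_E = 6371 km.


r1 = 6930.8100 km = 6.93081e+06 m
r2 = 13665.5810 km = 1.3665581e+07 m
dv1 = sqrt(mu/r1)*(sqrt(2*r2/(r1+r2)) - 1) = 1152.3284 m/s
dv2 = sqrt(mu/r2)*(1 - sqrt(2*r1/(r1+r2))) = 970.1210 m/s
total dv = |dv1| + |dv2| = 1152.3284 + 970.1210 = 2122.4493 m/s = 2.1224 km/s

2.1224 km/s


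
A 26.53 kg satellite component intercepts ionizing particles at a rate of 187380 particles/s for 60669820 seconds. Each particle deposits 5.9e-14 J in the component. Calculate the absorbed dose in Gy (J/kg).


Total energy deposited = rate * time * E_per
  = 187380 * 60669820 * 5.9e-14 = 0.6707303 J
Dose = E_total / mass = 0.6707303 / 26.53
Dose = 0.02528196 Gy

0.0253 Gy


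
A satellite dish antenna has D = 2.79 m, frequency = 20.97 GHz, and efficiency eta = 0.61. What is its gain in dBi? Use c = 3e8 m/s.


lambda = c/f = 3e8 / 2.097e+10 = 0.01430615 m
G = eta*(pi*D/lambda)^2 = 0.61*(pi*2.79/0.01430615)^2
G = 228977.2517 (linear)
G = 10*log10(228977.2517) = 53.5979 dBi

53.5979 dBi


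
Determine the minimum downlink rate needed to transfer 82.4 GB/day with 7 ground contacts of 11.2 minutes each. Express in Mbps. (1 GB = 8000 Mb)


total contact time = 7 * 11.2 * 60 = 4704.0000 s
data = 82.4 GB = 659200.0000 Mb
rate = 659200.0000 / 4704.0000 = 140.1361 Mbps

140.1361 Mbps


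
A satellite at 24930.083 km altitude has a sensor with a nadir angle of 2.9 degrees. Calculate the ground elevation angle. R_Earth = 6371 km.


r = R_E + alt = 31301.0830 km
Law of sines in the satellite / Earth-center / ground-point triangle:
  sin(nadir)/R_E = sin(90 + el)/r  =>  cos(el) = (r/R_E)*sin(nadir)
cos(el) = (31301.0830 / 6371.0000) * sin(2.9 deg) = 0.248566
el = arccos(0.248566) = 75.6073 deg
(Earth-central angle = 90 - nadir - el = 11.4927 deg)

75.6073 degrees


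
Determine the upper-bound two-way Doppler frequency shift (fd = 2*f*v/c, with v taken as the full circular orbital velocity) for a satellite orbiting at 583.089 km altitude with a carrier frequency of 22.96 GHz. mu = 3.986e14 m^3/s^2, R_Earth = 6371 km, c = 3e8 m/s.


r = 6.954089e+06 m
v = sqrt(mu/r) = 7570.9177 m/s (worst-case radial velocity)
f = 22.96 GHz = 2.296e+10 Hz
fd = 2*f*v/c = 2*2.296e+10*7570.9177/3.0e+08
fd = 1.1588551e+06 Hz

1.1589e+06 Hz


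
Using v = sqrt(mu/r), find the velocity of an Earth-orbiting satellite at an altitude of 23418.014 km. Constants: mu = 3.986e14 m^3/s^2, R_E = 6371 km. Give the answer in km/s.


r = R_E + alt = 6371.0 + 23418.014 = 29789.0140 km = 2.9789014e+07 m
v = sqrt(mu/r) = sqrt(3.986e14 / 2.9789014e+07) = 3657.9737 m/s = 3.6580 km/s

3.6580 km/s


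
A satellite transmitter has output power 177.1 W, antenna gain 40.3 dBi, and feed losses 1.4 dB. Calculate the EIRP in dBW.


Pt = 177.1 W = 22.4822 dBW
EIRP = Pt_dBW + Gt - losses = 22.4822 + 40.3 - 1.4 = 61.3822 dBW

61.3822 dBW


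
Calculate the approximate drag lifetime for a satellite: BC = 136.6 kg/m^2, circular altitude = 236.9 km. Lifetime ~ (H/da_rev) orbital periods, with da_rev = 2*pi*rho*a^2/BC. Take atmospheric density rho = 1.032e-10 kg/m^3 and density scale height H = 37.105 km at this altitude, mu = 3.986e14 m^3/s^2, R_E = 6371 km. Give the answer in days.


a = R_E + alt = 6607.9000 km = 6.6079e+06 m
da_rev = 2*pi*rho*a^2/BC = 2*pi*1.032e-10*(6.6079e+06)^2/136.6 = 207.269686 m per revolution
N = H/da_rev = 37105.0000 m / 207.269686 m = 179.0180 revolutions
P = 2*pi*sqrt(a^3/mu) = 5345.7225 s
lifetime = N*P = 179.0180 * 5345.7225 = 956980.4369 s = 11.0762 days

11.0762 days


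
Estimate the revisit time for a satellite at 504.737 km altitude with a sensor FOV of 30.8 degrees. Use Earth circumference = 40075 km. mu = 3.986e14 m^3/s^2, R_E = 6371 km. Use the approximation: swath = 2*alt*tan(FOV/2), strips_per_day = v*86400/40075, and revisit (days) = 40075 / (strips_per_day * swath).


swath = 2*504.737*tan(0.2687807) = 278.0555 km
v = sqrt(mu/r) = 7613.9324 m/s = 7.6139 km/s
strips/day = v*86400/40075 = 7.6139*86400/40075 = 16.4153
coverage/day = strips * swath = 16.4153 * 278.0555 = 4564.3681 km
revisit = 40075 / 4564.3681 = 8.7800 days

8.7800 days


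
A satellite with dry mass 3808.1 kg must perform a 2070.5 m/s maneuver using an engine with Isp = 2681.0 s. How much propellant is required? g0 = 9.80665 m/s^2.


ve = Isp * g0 = 2681.0 * 9.80665 = 26291.628650 m/s
mass ratio = exp(dv/ve) = exp(2070.5/26291.628650) = 1.08193521
m_prop = m_dry * (mr - 1) = 3808.1 * (1.08193521 - 1)
m_prop = 312.0175 kg

312.0175 kg


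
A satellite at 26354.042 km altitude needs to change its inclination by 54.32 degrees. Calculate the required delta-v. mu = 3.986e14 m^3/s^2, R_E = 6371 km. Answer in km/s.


r = 32725.0420 km = 3.2725042e+07 m
V = sqrt(mu/r) = 3490.0250 m/s
di = 54.32 deg = 0.9480628 rad
dV = 2*V*sin(di/2) = 2*3490.0250*sin(0.4740314)
dV = 3186.2315 m/s = 3.1862 km/s

3.1862 km/s


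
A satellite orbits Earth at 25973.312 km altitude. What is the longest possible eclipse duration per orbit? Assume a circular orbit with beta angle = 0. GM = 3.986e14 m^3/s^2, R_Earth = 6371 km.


r = 32344.3120 km
T = 964.8434 min
Eclipse fraction = arcsin(R_E/r)/pi = arcsin(6371.0000/32344.3120)/pi
= arcsin(0.1969744)/pi = 0.06311157
Eclipse duration = 0.06311157 * 964.8434 = 60.8928 min

60.8928 minutes


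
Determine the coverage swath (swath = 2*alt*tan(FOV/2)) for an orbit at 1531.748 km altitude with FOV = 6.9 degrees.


FOV = 6.9 deg = 0.1204277 rad
swath = 2 * alt * tan(FOV/2) = 2 * 1531.748 * tan(0.06021386)
swath = 2 * 1531.748 * 0.06028674
swath = 184.6882 km

184.6882 km


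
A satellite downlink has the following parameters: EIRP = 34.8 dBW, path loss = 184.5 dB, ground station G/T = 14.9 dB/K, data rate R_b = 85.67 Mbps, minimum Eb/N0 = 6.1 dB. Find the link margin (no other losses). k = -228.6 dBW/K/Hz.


C/N0 = EIRP - FSPL + G/T - k = 34.8 - 184.5 + 14.9 - (-228.6)
C/N0 = 93.8000 dB-Hz
R_b = 85.67 Mbps = 8.567e+07 bps -> 10*log10(R_b) = 79.3283 dB-Hz
Eb/N0 = C/N0 - 10*log10(R_b) = 93.8000 - 79.3283 = 14.4717 dB
Margin = Eb/N0 - Eb/N0_req = 14.4717 - 6.1 = 8.3717 dB (link closes)

8.3717 dB


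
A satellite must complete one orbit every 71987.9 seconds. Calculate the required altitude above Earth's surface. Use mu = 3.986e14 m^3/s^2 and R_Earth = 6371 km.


T = 71987.9 s
r = (mu*T^2/(4*pi^2))^(1/3) = (3.986e14 * 71987.9^2 / (4*pi^2))^(1/3)
r = 3.7402347e+07 m = 37402.3471 km
alt = r - R_E = 37402.3471 - 6371 = 31031.3471 km

31031.3471 km


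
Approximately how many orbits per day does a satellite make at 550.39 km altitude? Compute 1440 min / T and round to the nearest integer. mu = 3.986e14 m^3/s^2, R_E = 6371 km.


r = 6.92139e+06 m
T = 2*pi*sqrt(r^3/mu) = 5730.6146 s = 95.5102 min
revs/day = 1440 / 95.5102 = 15.0769
Rounded: 15 revolutions per day

15 revolutions per day


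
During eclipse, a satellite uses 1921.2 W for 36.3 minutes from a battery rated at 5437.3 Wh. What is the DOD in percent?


E_used = P * t / 60 = 1921.2 * 36.3 / 60 = 1162.3260 Wh
DOD = E_used / E_total * 100 = 1162.3260 / 5437.3 * 100
DOD = 21.3769 %

21.3769 %


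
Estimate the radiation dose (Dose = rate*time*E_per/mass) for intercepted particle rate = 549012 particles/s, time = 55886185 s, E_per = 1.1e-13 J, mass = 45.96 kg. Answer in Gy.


Total energy deposited = rate * time * E_per
  = 549012 * 55886185 * 1.1e-13 = 3.3750 J
Dose = E_total / mass = 3.3750 / 45.96
Dose = 0.0734343 Gy

0.0734 Gy


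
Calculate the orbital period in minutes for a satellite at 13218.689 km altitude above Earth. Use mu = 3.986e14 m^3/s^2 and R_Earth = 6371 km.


r = 19589.6890 km = 1.9589689e+07 m
T = 2*pi*sqrt(r^3/mu) = 2*pi*sqrt(7.517659e+21 / 3.986e14)
T = 27286.7953 s = 454.7799 min

454.7799 minutes


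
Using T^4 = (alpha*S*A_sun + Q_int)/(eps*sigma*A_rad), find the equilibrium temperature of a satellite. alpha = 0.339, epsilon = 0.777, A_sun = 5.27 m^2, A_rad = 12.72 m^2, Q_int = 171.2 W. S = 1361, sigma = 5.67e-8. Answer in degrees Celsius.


Numerator = alpha*S*A_sun + Q_int = 0.339*1361*5.27 + 171.2 = 2602.6673 W
Denominator = eps*sigma*A_rad = 0.777*5.67e-8*12.72 = 5.6039105e-07 W/K^4
T^4 = 4.6443771e+09 K^4
T = 261.0549 K = -12.0951 C

-12.0951 degrees Celsius


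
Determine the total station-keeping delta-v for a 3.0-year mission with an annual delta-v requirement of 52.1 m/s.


dV = rate * years = 52.1 * 3.0
dV = 156.3000 m/s

156.3000 m/s


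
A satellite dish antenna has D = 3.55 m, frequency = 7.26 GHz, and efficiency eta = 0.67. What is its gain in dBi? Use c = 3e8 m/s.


lambda = c/f = 3e8 / 7.26e+09 = 0.04132231 m
G = eta*(pi*D/lambda)^2 = 0.67*(pi*3.55/0.04132231)^2
G = 48804.7381 (linear)
G = 10*log10(48804.7381) = 46.8846 dBi

46.8846 dBi


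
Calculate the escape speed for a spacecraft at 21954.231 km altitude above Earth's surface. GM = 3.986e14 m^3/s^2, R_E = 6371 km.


r = 6371.0 + 21954.231 = 28325.2310 km = 2.8325231e+07 m
v_esc = sqrt(2*mu/r) = sqrt(2*3.986e14 / 2.8325231e+07)
v_esc = 5305.1408 m/s = 5.3051 km/s

5.3051 km/s


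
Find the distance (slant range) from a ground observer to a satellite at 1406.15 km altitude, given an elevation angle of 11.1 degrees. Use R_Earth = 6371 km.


h = 1406.15 km, el = 11.1 deg
d = -R_E*sin(el) + sqrt((R_E*sin(el))^2 + 2*R_E*h + h^2)
d = -6371.0000*sin(0.1937315) + sqrt((6371.0000*0.192522)^2 + 2*6371.0000*1406.15 + 1406.15^2)
d = 3399.3332 km

3399.3332 km


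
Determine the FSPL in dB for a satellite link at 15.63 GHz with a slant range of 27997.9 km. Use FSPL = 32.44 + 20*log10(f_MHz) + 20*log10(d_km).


f = 15.63 GHz = 15630.0000 MHz
d = 27997.9 km
FSPL = 32.44 + 20*log10(15630.0000) + 20*log10(27997.9)
FSPL = 32.44 + 83.8792 + 88.9425
FSPL = 205.2617 dB

205.2617 dB


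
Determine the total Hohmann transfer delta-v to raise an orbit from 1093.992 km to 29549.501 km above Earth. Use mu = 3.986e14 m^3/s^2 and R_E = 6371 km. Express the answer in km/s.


r1 = 7464.9920 km = 7.464992e+06 m
r2 = 35920.5010 km = 3.5920501e+07 m
dv1 = sqrt(mu/r1)*(sqrt(2*r2/(r1+r2)) - 1) = 2095.7815 m/s
dv2 = sqrt(mu/r2)*(1 - sqrt(2*r1/(r1+r2))) = 1377.0387 m/s
total dv = |dv1| + |dv2| = 2095.7815 + 1377.0387 = 3472.8202 m/s = 3.4728 km/s

3.4728 km/s


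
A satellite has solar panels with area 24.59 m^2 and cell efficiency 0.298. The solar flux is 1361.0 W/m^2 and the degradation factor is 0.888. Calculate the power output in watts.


P = area * eta * S * degradation
P = 24.59 * 0.298 * 1361.0 * 0.888
P = 8856.1688 W

8856.1688 W


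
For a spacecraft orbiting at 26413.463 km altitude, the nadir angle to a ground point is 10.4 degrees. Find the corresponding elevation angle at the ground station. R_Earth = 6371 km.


r = R_E + alt = 32784.4630 km
Law of sines in the satellite / Earth-center / ground-point triangle:
  sin(nadir)/R_E = sin(90 + el)/r  =>  cos(el) = (r/R_E)*sin(nadir)
cos(el) = (32784.4630 / 6371.0000) * sin(10.4 deg) = 0.9289316
el = arccos(0.9289316) = 21.7311 deg
(Earth-central angle = 90 - nadir - el = 57.8689 deg)

21.7311 degrees


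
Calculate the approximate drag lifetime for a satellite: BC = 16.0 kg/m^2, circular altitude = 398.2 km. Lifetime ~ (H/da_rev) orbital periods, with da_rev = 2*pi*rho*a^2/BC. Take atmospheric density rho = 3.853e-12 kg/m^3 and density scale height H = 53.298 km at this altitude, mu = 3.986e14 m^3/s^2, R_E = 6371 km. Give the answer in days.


a = R_E + alt = 6769.2000 km = 6.7692e+06 m
da_rev = 2*pi*rho*a^2/BC = 2*pi*3.853e-12*(6.7692e+06)^2/16.0 = 69.331977 m per revolution
N = H/da_rev = 53298.0000 m / 69.331977 m = 768.7362 revolutions
P = 2*pi*sqrt(a^3/mu) = 5542.6473 s
lifetime = N*P = 768.7362 * 5542.6473 = 4.2608335e+06 s = 49.3152 days

49.3152 days


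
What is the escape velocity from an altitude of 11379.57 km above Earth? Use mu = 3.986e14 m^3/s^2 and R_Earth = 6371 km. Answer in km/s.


r = 6371.0 + 11379.57 = 17750.5700 km = 1.775057e+07 m
v_esc = sqrt(2*mu/r) = sqrt(2*3.986e14 / 1.775057e+07)
v_esc = 6701.5844 m/s = 6.7016 km/s

6.7016 km/s


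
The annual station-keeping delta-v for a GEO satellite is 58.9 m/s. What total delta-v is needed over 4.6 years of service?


dV = rate * years = 58.9 * 4.6
dV = 270.9400 m/s

270.9400 m/s


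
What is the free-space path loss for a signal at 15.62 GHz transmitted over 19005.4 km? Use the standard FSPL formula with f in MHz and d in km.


f = 15.62 GHz = 15620.0000 MHz
d = 19005.4 km
FSPL = 32.44 + 20*log10(15620.0000) + 20*log10(19005.4)
FSPL = 32.44 + 83.8736 + 85.5775
FSPL = 201.8912 dB

201.8912 dB


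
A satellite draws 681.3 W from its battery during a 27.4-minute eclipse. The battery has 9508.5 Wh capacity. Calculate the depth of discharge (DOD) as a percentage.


E_used = P * t / 60 = 681.3 * 27.4 / 60 = 311.1270 Wh
DOD = E_used / E_total * 100 = 311.1270 / 9508.5 * 100
DOD = 3.2721 %

3.2721 %


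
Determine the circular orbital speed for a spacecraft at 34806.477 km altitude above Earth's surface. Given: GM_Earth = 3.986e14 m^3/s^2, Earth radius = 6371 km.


r = R_E + alt = 6371.0 + 34806.477 = 41177.4770 km = 4.1177477e+07 m
v = sqrt(mu/r) = sqrt(3.986e14 / 4.1177477e+07) = 3111.2777 m/s = 3.1113 km/s

3.1113 km/s


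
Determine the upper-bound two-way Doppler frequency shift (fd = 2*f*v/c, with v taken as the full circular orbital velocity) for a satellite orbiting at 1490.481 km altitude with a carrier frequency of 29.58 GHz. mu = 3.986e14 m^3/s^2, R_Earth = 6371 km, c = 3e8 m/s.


r = 7.861481e+06 m
v = sqrt(mu/r) = 7120.5979 m/s (worst-case radial velocity)
f = 29.58 GHz = 2.958e+10 Hz
fd = 2*f*v/c = 2*2.958e+10*7120.5979/3.0e+08
fd = 1.4041819e+06 Hz

1.4042e+06 Hz


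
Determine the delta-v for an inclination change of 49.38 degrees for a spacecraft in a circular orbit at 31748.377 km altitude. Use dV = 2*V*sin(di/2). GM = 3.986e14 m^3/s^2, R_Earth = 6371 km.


r = 38119.3770 km = 3.8119377e+07 m
V = sqrt(mu/r) = 3233.6704 m/s
di = 49.38 deg = 0.8618436 rad
dV = 2*V*sin(di/2) = 2*3233.6704*sin(0.4309218)
dV = 2701.4632 m/s = 2.7015 km/s

2.7015 km/s


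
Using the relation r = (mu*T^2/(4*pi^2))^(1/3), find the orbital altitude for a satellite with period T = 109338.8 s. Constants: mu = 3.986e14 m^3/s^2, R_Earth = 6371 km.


T = 109338.8 s
r = (mu*T^2/(4*pi^2))^(1/3) = (3.986e14 * 109338.8^2 / (4*pi^2))^(1/3)
r = 4.9420681e+07 m = 49420.6805 km
alt = r - R_E = 49420.6805 - 6371 = 43049.6805 km

43049.6805 km


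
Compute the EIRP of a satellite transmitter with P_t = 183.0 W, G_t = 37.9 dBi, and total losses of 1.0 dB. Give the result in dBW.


Pt = 183.0 W = 22.6245 dBW
EIRP = Pt_dBW + Gt - losses = 22.6245 + 37.9 - 1.0 = 59.5245 dBW

59.5245 dBW


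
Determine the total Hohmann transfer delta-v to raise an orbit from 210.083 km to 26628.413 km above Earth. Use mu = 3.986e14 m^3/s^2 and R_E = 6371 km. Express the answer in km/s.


r1 = 6581.0830 km = 6.581083e+06 m
r2 = 32999.4130 km = 3.2999413e+07 m
dv1 = sqrt(mu/r1)*(sqrt(2*r2/(r1+r2)) - 1) = 2267.0544 m/s
dv2 = sqrt(mu/r2)*(1 - sqrt(2*r1/(r1+r2))) = 1471.2973 m/s
total dv = |dv1| + |dv2| = 2267.0544 + 1471.2973 = 3738.3517 m/s = 3.7384 km/s

3.7384 km/s


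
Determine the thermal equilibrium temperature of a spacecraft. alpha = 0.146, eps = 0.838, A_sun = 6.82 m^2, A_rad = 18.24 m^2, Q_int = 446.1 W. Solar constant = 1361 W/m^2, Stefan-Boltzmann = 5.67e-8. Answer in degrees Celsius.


Numerator = alpha*S*A_sun + Q_int = 0.146*1361*6.82 + 446.1 = 1801.2749 W
Denominator = eps*sigma*A_rad = 0.838*5.67e-8*18.24 = 8.666663e-07 W/K^4
T^4 = 2.078395e+09 K^4
T = 213.5168 K = -59.6332 C

-59.6332 degrees Celsius


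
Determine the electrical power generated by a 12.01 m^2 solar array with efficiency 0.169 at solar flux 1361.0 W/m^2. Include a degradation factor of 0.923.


P = area * eta * S * degradation
P = 12.01 * 0.169 * 1361.0 * 0.923
P = 2549.7027 W

2549.7027 W


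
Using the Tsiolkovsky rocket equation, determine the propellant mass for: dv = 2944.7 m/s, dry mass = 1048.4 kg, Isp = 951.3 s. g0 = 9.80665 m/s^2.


ve = Isp * g0 = 951.3 * 9.80665 = 9329.066145 m/s
mass ratio = exp(dv/ve) = exp(2944.7/9329.066145) = 1.37114737
m_prop = m_dry * (mr - 1) = 1048.4 * (1.37114737 - 1)
m_prop = 389.1109 kg

389.1109 kg


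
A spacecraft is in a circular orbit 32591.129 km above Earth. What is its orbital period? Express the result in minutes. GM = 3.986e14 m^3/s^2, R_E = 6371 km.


r = 38962.1290 km = 3.8962129e+07 m
T = 2*pi*sqrt(r^3/mu) = 2*pi*sqrt(5.9146362e+22 / 3.986e14)
T = 76537.6707 s = 1275.6278 min

1275.6278 minutes


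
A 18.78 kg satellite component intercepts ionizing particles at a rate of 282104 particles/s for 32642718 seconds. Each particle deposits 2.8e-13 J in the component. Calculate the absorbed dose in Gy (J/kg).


Total energy deposited = rate * time * E_per
  = 282104 * 32642718 * 2.8e-13 = 2.5784 J
Dose = E_total / mass = 2.5784 / 18.78
Dose = 0.137296 Gy

0.1373 Gy


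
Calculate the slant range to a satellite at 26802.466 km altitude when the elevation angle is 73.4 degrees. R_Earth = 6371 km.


h = 26802.466 km, el = 73.4 deg
d = -R_E*sin(el) + sqrt((R_E*sin(el))^2 + 2*R_E*h + h^2)
d = -6371.0000*sin(1.2811) + sqrt((6371.0000*0.9583226)^2 + 2*6371.0000*26802.466 + 26802.466^2)
d = 27018.0232 km

27018.0232 km


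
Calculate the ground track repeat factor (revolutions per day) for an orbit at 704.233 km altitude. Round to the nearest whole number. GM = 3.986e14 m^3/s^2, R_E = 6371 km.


r = 7.075233e+06 m
T = 2*pi*sqrt(r^3/mu) = 5922.7355 s = 98.7123 min
revs/day = 1440 / 98.7123 = 14.5879
Rounded: 15 revolutions per day

15 revolutions per day


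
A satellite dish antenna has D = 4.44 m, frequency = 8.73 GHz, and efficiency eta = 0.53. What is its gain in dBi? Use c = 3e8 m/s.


lambda = c/f = 3e8 / 8.73e+09 = 0.03436426 m
G = eta*(pi*D/lambda)^2 = 0.53*(pi*4.44/0.03436426)^2
G = 87322.7759 (linear)
G = 10*log10(87322.7759) = 49.4113 dBi

49.4113 dBi


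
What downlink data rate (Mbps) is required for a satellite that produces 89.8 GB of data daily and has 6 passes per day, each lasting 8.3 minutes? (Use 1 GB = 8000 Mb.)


total contact time = 6 * 8.3 * 60 = 2988.0000 s
data = 89.8 GB = 718400.0000 Mb
rate = 718400.0000 / 2988.0000 = 240.4284 Mbps

240.4284 Mbps


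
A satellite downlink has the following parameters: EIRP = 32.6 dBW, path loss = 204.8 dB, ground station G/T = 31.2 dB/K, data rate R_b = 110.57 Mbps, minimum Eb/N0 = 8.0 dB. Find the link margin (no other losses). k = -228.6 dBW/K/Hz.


C/N0 = EIRP - FSPL + G/T - k = 32.6 - 204.8 + 31.2 - (-228.6)
C/N0 = 87.6000 dB-Hz
R_b = 110.57 Mbps = 1.1057e+08 bps -> 10*log10(R_b) = 80.4364 dB-Hz
Eb/N0 = C/N0 - 10*log10(R_b) = 87.6000 - 80.4364 = 7.1636 dB
Margin = Eb/N0 - Eb/N0_req = 7.1636 - 8.0 = -0.8363731 dB (negative margin: link does not close)

-0.8364 dB


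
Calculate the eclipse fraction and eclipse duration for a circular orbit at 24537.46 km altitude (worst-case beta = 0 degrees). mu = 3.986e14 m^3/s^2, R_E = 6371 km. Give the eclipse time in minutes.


r = 30908.4600 km
T = 901.3138 min
Eclipse fraction = arcsin(R_E/r)/pi = arcsin(6371.0000/30908.4600)/pi
= arcsin(0.2061248)/pi = 0.06608529
Eclipse duration = 0.06608529 * 901.3138 = 59.5636 min

59.5636 minutes


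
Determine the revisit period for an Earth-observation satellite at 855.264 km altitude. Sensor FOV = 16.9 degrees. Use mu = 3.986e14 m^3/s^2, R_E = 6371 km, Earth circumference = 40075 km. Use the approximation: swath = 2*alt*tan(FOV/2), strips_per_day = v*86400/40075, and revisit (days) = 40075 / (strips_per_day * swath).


swath = 2*855.264*tan(0.1474803) = 254.1143 km
v = sqrt(mu/r) = 7426.9711 m/s = 7.4270 km/s
strips/day = v*86400/40075 = 7.4270*86400/40075 = 16.0122
coverage/day = strips * swath = 16.0122 * 254.1143 = 4068.9372 km
revisit = 40075 / 4068.9372 = 9.8490 days

9.8490 days


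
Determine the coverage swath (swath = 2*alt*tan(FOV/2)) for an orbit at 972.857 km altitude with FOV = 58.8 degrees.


FOV = 58.8 deg = 1.0263 rad
swath = 2 * alt * tan(FOV/2) = 2 * 972.857 * tan(0.5131268)
swath = 2 * 972.857 * 0.563471
swath = 1096.3535 km

1096.3535 km


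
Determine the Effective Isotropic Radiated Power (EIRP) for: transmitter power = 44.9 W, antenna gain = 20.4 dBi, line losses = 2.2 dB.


Pt = 44.9 W = 16.5225 dBW
EIRP = Pt_dBW + Gt - losses = 16.5225 + 20.4 - 2.2 = 34.7225 dBW

34.7225 dBW


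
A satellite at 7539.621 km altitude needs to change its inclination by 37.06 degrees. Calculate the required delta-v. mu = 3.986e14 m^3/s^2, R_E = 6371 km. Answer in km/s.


r = 13910.6210 km = 1.3910621e+07 m
V = sqrt(mu/r) = 5352.9771 m/s
di = 37.06 deg = 0.646819 rad
dV = 2*V*sin(di/2) = 2*5352.9771*sin(0.3234095)
dV = 3402.3646 m/s = 3.4024 km/s

3.4024 km/s


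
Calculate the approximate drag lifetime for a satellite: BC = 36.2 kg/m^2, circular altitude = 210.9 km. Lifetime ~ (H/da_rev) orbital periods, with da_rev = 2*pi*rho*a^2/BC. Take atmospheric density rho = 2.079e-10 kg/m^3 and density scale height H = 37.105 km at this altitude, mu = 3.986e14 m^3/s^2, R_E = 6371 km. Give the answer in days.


a = R_E + alt = 6581.9000 km = 6.5819e+06 m
da_rev = 2*pi*rho*a^2/BC = 2*pi*2.079e-10*(6.5819e+06)^2/36.2 = 1563.249673 m per revolution
N = H/da_rev = 37105.0000 m / 1563.249673 m = 23.7358 revolutions
P = 2*pi*sqrt(a^3/mu) = 5314.2030 s
lifetime = N*P = 23.7358 * 5314.2030 = 126136.9223 s = 1.4599 days

1.4599 days


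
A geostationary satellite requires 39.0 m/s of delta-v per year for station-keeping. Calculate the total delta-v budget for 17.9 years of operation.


dV = rate * years = 39.0 * 17.9
dV = 698.1000 m/s

698.1000 m/s


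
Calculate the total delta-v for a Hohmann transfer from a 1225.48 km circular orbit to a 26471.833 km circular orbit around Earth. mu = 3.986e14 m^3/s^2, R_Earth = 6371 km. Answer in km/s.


r1 = 7596.4800 km = 7.59648e+06 m
r2 = 32842.8330 km = 3.2842833e+07 m
dv1 = sqrt(mu/r1)*(sqrt(2*r2/(r1+r2)) - 1) = 1988.2683 m/s
dv2 = sqrt(mu/r2)*(1 - sqrt(2*r1/(r1+r2))) = 1348.4179 m/s
total dv = |dv1| + |dv2| = 1988.2683 + 1348.4179 = 3336.6862 m/s = 3.3367 km/s

3.3367 km/s


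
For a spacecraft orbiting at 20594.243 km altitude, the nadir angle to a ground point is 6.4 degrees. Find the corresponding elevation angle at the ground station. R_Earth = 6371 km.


r = R_E + alt = 26965.2430 km
Law of sines in the satellite / Earth-center / ground-point triangle:
  sin(nadir)/R_E = sin(90 + el)/r  =>  cos(el) = (r/R_E)*sin(nadir)
cos(el) = (26965.2430 / 6371.0000) * sin(6.4 deg) = 0.471792
el = arccos(0.471792) = 61.8493 deg
(Earth-central angle = 90 - nadir - el = 21.7507 deg)

61.8493 degrees


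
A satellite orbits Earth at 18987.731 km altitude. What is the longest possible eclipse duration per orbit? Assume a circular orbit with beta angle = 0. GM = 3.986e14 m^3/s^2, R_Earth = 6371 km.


r = 25358.7310 km
T = 669.8094 min
Eclipse fraction = arcsin(R_E/r)/pi = arcsin(6371.0000/25358.7310)/pi
= arcsin(0.251235)/pi = 0.08083669
Eclipse duration = 0.08083669 * 669.8094 = 54.1452 min

54.1452 minutes


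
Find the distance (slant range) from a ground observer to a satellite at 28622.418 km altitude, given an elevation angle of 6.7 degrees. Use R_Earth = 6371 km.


h = 28622.418 km, el = 6.7 deg
d = -R_E*sin(el) + sqrt((R_E*sin(el))^2 + 2*R_E*h + h^2)
d = -6371.0000*sin(0.1169371) + sqrt((6371.0000*0.1166707)^2 + 2*6371.0000*28622.418 + 28622.418^2)
d = 33673.2881 km

33673.2881 km


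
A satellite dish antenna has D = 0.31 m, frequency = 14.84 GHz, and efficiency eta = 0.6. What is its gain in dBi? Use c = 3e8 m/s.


lambda = c/f = 3e8 / 1.484e+10 = 0.02021563 m
G = eta*(pi*D/lambda)^2 = 0.6*(pi*0.31/0.02021563)^2
G = 1392.5143 (linear)
G = 10*log10(1392.5143) = 31.4380 dBi

31.4380 dBi


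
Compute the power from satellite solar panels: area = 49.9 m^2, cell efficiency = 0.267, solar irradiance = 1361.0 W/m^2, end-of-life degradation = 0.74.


P = area * eta * S * degradation
P = 49.9 * 0.267 * 1361.0 * 0.74
P = 13418.4284 W

13418.4284 W


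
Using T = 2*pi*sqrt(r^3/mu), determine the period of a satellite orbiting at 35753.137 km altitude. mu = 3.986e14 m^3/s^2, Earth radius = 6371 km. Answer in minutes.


r = 42124.1370 km = 4.2124137e+07 m
T = 2*pi*sqrt(r^3/mu) = 2*pi*sqrt(7.4746877e+22 / 3.986e14)
T = 86041.4550 s = 1434.0243 min

1434.0243 minutes


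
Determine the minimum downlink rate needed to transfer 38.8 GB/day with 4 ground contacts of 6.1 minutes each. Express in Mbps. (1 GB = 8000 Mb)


total contact time = 4 * 6.1 * 60 = 1464.0000 s
data = 38.8 GB = 310400.0000 Mb
rate = 310400.0000 / 1464.0000 = 212.0219 Mbps

212.0219 Mbps


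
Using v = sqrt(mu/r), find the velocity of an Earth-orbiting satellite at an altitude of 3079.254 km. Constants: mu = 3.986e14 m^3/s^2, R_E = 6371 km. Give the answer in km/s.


r = R_E + alt = 6371.0 + 3079.254 = 9450.2540 km = 9.450254e+06 m
v = sqrt(mu/r) = sqrt(3.986e14 / 9.450254e+06) = 6494.5177 m/s = 6.4945 km/s

6.4945 km/s


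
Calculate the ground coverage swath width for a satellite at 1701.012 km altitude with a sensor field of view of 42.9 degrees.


FOV = 42.9 deg = 0.7487462 rad
swath = 2 * alt * tan(FOV/2) = 2 * 1701.012 * tan(0.3743731)
swath = 2 * 1701.012 * 0.3929027
swath = 1336.6646 km

1336.6646 km


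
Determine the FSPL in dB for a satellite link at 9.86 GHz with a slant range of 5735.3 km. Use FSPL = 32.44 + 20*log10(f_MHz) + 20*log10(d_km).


f = 9.86 GHz = 9860.0000 MHz
d = 5735.3 km
FSPL = 32.44 + 20*log10(9860.0000) + 20*log10(5735.3)
FSPL = 32.44 + 79.8775 + 75.1711
FSPL = 187.4887 dB

187.4887 dB


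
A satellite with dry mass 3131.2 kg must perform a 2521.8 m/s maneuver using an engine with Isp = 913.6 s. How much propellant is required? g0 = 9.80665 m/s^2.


ve = Isp * g0 = 913.6 * 9.80665 = 8959.355440 m/s
mass ratio = exp(dv/ve) = exp(2521.8/8959.355440) = 1.32507776
m_prop = m_dry * (mr - 1) = 3131.2 * (1.32507776 - 1)
m_prop = 1017.8835 kg

1017.8835 kg


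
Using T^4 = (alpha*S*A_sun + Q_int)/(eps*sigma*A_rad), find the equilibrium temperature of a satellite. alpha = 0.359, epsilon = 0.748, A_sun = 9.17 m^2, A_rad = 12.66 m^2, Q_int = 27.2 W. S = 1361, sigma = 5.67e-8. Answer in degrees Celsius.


Numerator = alpha*S*A_sun + Q_int = 0.359*1361*9.17 + 27.2 = 4507.6528 W
Denominator = eps*sigma*A_rad = 0.748*5.67e-8*12.66 = 5.3693086e-07 W/K^4
T^4 = 8.3952203e+09 K^4
T = 302.6969 K = 29.5469 C

29.5469 degrees Celsius


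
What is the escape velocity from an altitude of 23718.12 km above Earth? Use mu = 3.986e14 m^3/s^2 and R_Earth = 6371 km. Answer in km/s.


r = 6371.0 + 23718.12 = 30089.1200 km = 3.008912e+07 m
v_esc = sqrt(2*mu/r) = sqrt(2*3.986e14 / 3.008912e+07)
v_esc = 5147.2931 m/s = 5.1473 km/s

5.1473 km/s


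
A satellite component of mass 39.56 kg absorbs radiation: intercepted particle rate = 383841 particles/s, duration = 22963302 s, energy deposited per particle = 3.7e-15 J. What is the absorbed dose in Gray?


Total energy deposited = rate * time * E_per
  = 383841 * 22963302 * 3.7e-15 = 0.03261275 J
Dose = E_total / mass = 0.03261275 / 39.56
Dose = 8.2438701e-04 Gy

8.2439e-04 Gy


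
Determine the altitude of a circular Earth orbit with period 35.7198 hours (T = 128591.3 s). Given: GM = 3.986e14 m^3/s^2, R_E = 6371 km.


T = 128591.3 s
r = (mu*T^2/(4*pi^2))^(1/3) = (3.986e14 * 128591.3^2 / (4*pi^2))^(1/3)
r = 5.5063893e+07 m = 55063.8927 km
alt = r - R_E = 55063.8927 - 6371 = 48692.8927 km

48692.8927 km


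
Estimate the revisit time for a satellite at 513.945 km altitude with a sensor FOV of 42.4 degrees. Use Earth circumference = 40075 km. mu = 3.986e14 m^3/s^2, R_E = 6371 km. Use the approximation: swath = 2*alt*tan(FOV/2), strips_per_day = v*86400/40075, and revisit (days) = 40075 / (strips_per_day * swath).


swath = 2*513.945*tan(0.3700098) = 398.6923 km
v = sqrt(mu/r) = 7608.8393 m/s = 7.6088 km/s
strips/day = v*86400/40075 = 7.6088*86400/40075 = 16.4043
coverage/day = strips * swath = 16.4043 * 398.6923 = 6540.2812 km
revisit = 40075 / 6540.2812 = 6.1274 days

6.1274 days


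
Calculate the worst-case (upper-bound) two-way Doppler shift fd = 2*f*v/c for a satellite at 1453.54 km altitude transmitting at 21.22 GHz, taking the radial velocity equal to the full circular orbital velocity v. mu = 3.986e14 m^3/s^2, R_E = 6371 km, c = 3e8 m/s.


r = 7.82454e+06 m
v = sqrt(mu/r) = 7137.3869 m/s (worst-case radial velocity)
f = 21.22 GHz = 2.122e+10 Hz
fd = 2*f*v/c = 2*2.122e+10*7137.3869/3.0e+08
fd = 1.0097023e+06 Hz

1.0097e+06 Hz


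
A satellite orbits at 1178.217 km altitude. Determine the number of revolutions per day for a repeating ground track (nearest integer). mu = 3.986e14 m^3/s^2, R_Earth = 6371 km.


r = 7.549217e+06 m
T = 2*pi*sqrt(r^3/mu) = 6527.7586 s = 108.7960 min
revs/day = 1440 / 108.7960 = 13.2358
Rounded: 13 revolutions per day

13 revolutions per day


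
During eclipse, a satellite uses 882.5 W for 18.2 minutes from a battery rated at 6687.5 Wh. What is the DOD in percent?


E_used = P * t / 60 = 882.5 * 18.2 / 60 = 267.6917 Wh
DOD = E_used / E_total * 100 = 267.6917 / 6687.5 * 100
DOD = 4.0029 %

4.0029 %


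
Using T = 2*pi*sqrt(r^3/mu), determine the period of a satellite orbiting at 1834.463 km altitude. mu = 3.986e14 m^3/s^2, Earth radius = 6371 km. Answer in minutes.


r = 8205.4630 km = 8.205463e+06 m
T = 2*pi*sqrt(r^3/mu) = 2*pi*sqrt(5.5247073e+20 / 3.986e14)
T = 7397.1744 s = 123.2862 min

123.2862 minutes


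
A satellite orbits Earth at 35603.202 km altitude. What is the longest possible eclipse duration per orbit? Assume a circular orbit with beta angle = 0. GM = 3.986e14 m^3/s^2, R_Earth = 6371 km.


r = 41974.2020 km
T = 1426.3748 min
Eclipse fraction = arcsin(R_E/r)/pi = arcsin(6371.0000/41974.2020)/pi
= arcsin(0.1517837)/pi = 0.04850172
Eclipse duration = 0.04850172 * 1426.3748 = 69.1816 min

69.1816 minutes


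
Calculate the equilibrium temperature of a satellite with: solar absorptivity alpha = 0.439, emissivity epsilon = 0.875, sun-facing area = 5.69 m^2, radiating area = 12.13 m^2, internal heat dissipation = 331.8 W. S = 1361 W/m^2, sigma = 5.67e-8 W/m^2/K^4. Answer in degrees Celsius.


Numerator = alpha*S*A_sun + Q_int = 0.439*1361*5.69 + 331.8 = 3731.4555 W
Denominator = eps*sigma*A_rad = 0.875*5.67e-8*12.13 = 6.0179963e-07 W/K^4
T^4 = 6.2004949e+09 K^4
T = 280.6122 K = 7.4622 C

7.4622 degrees Celsius


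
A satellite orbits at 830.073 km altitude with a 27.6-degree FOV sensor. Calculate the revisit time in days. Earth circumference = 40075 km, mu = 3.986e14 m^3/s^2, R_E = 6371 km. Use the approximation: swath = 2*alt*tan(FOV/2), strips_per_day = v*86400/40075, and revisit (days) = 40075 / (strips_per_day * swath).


swath = 2*830.073*tan(0.2408554) = 407.7710 km
v = sqrt(mu/r) = 7439.9504 m/s = 7.4400 km/s
strips/day = v*86400/40075 = 7.4400*86400/40075 = 16.0402
coverage/day = strips * swath = 16.0402 * 407.7710 = 6540.7350 km
revisit = 40075 / 6540.7350 = 6.1270 days

6.1270 days


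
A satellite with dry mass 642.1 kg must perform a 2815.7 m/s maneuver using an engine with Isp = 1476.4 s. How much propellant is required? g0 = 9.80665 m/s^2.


ve = Isp * g0 = 1476.4 * 9.80665 = 14478.538060 m/s
mass ratio = exp(dv/ve) = exp(2815.7/14478.538060) = 1.21467197
m_prop = m_dry * (mr - 1) = 642.1 * (1.21467197 - 1)
m_prop = 137.8409 kg

137.8409 kg


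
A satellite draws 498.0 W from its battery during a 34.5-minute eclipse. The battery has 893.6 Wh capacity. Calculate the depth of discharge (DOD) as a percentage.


E_used = P * t / 60 = 498.0 * 34.5 / 60 = 286.3500 Wh
DOD = E_used / E_total * 100 = 286.3500 / 893.6 * 100
DOD = 32.0445 %

32.0445 %


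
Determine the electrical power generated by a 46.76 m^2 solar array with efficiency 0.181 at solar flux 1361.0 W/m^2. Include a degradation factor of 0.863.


P = area * eta * S * degradation
P = 46.76 * 0.181 * 1361.0 * 0.863
P = 9940.8152 W

9940.8152 W


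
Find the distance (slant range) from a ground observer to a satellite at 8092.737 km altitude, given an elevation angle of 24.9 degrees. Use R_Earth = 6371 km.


h = 8092.737 km, el = 24.9 deg
d = -R_E*sin(el) + sqrt((R_E*sin(el))^2 + 2*R_E*h + h^2)
d = -6371.0000*sin(0.434587) + sqrt((6371.0000*0.4210358)^2 + 2*6371.0000*8092.737 + 8092.737^2)
d = 10576.7444 km

10576.7444 km


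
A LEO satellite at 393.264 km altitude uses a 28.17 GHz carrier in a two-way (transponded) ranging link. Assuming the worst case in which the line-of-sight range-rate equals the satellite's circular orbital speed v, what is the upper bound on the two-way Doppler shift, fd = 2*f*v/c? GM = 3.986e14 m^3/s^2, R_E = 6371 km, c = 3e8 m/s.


r = 6.764264e+06 m
v = sqrt(mu/r) = 7676.4137 m/s (worst-case radial velocity)
f = 28.17 GHz = 2.817e+10 Hz
fd = 2*f*v/c = 2*2.817e+10*7676.4137/3.0e+08
fd = 1.4416305e+06 Hz

1.4416e+06 Hz


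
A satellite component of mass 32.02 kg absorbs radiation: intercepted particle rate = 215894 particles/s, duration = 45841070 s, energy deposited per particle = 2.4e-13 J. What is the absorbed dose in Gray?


Total energy deposited = rate * time * E_per
  = 215894 * 45841070 * 2.4e-13 = 2.3752 J
Dose = E_total / mass = 2.3752 / 32.02
Dose = 0.07417973 Gy

0.0742 Gy


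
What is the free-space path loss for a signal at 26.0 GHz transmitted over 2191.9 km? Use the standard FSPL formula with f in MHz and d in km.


f = 26.0 GHz = 26000.0000 MHz
d = 2191.9 km
FSPL = 32.44 + 20*log10(26000.0000) + 20*log10(2191.9)
FSPL = 32.44 + 88.2995 + 66.8164
FSPL = 187.5559 dB

187.5559 dB


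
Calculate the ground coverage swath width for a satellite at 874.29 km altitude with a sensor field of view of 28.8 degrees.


FOV = 28.8 deg = 0.5026548 rad
swath = 2 * alt * tan(FOV/2) = 2 * 874.29 * tan(0.2513274)
swath = 2 * 874.29 * 0.2567564
swath = 448.9590 km

448.9590 km


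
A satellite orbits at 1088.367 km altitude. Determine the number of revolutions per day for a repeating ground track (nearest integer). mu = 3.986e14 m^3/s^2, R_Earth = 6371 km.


r = 7.459367e+06 m
T = 2*pi*sqrt(r^3/mu) = 6411.5670 s = 106.8594 min
revs/day = 1440 / 106.8594 = 13.4756
Rounded: 13 revolutions per day

13 revolutions per day


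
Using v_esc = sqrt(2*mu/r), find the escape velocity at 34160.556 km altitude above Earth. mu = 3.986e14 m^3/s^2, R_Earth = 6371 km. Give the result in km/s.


r = 6371.0 + 34160.556 = 40531.5560 km = 4.0531556e+07 m
v_esc = sqrt(2*mu/r) = sqrt(2*3.986e14 / 4.0531556e+07)
v_esc = 4434.9324 m/s = 4.4349 km/s

4.4349 km/s


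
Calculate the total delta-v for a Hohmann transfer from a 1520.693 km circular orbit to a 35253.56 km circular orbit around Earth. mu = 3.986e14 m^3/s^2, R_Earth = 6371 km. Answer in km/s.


r1 = 7891.6930 km = 7.891693e+06 m
r2 = 41624.5600 km = 4.162456e+07 m
dv1 = sqrt(mu/r1)*(sqrt(2*r2/(r1+r2)) - 1) = 2108.1333 m/s
dv2 = sqrt(mu/r2)*(1 - sqrt(2*r1/(r1+r2))) = 1347.4147 m/s
total dv = |dv1| + |dv2| = 2108.1333 + 1347.4147 = 3455.5480 m/s = 3.4555 km/s

3.4555 km/s


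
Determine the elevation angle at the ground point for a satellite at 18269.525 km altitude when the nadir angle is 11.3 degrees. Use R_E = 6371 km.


r = R_E + alt = 24640.5250 km
Law of sines in the satellite / Earth-center / ground-point triangle:
  sin(nadir)/R_E = sin(90 + el)/r  =>  cos(el) = (r/R_E)*sin(nadir)
cos(el) = (24640.5250 / 6371.0000) * sin(11.3 deg) = 0.7578427
el = arccos(0.7578427) = 40.7256 deg
(Earth-central angle = 90 - nadir - el = 37.9744 deg)

40.7256 degrees


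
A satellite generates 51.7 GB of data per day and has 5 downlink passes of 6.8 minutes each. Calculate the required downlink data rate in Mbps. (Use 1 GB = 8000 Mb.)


total contact time = 5 * 6.8 * 60 = 2040.0000 s
data = 51.7 GB = 413600.0000 Mb
rate = 413600.0000 / 2040.0000 = 202.7451 Mbps

202.7451 Mbps


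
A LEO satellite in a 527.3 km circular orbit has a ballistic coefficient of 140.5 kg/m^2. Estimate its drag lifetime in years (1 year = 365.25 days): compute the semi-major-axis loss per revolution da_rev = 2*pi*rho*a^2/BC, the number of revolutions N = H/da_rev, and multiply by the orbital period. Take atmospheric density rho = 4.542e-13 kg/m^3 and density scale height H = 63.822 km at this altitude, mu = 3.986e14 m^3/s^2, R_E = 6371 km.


a = R_E + alt = 6898.3000 km = 6.8983e+06 m
da_rev = 2*pi*rho*a^2/BC = 2*pi*4.542e-13*(6.8983e+06)^2/140.5 = 0.966573377 m per revolution
N = H/da_rev = 63822.0000 m / 0.966573377 m = 66029.1309 revolutions
P = 2*pi*sqrt(a^3/mu) = 5701.9622 s
lifetime = N*P = 66029.1309 * 5701.9622 = 3.7649561e+08 s = 4357.5881 days
years = 4357.5881 / 365.25 = 11.9304 years

11.9304 years


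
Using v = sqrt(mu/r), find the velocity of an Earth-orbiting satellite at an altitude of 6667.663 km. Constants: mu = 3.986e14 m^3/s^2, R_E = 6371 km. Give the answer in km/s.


r = R_E + alt = 6371.0 + 6667.663 = 13038.6630 km = 1.3038663e+07 m
v = sqrt(mu/r) = sqrt(3.986e14 / 1.3038663e+07) = 5529.0704 m/s = 5.5291 km/s

5.5291 km/s


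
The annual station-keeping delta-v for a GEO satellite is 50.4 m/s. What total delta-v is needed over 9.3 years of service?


dV = rate * years = 50.4 * 9.3
dV = 468.7200 m/s

468.7200 m/s


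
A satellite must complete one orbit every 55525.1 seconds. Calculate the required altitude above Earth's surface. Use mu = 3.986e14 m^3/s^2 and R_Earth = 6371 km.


T = 55525.1 s
r = (mu*T^2/(4*pi^2))^(1/3) = (3.986e14 * 55525.1^2 / (4*pi^2))^(1/3)
r = 3.1457105e+07 m = 31457.1050 km
alt = r - R_E = 31457.1050 - 6371 = 25086.1050 km

25086.1050 km


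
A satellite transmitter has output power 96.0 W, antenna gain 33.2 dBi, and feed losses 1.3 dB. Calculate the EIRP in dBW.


Pt = 96.0 W = 19.8227 dBW
EIRP = Pt_dBW + Gt - losses = 19.8227 + 33.2 - 1.3 = 51.7227 dBW

51.7227 dBW
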